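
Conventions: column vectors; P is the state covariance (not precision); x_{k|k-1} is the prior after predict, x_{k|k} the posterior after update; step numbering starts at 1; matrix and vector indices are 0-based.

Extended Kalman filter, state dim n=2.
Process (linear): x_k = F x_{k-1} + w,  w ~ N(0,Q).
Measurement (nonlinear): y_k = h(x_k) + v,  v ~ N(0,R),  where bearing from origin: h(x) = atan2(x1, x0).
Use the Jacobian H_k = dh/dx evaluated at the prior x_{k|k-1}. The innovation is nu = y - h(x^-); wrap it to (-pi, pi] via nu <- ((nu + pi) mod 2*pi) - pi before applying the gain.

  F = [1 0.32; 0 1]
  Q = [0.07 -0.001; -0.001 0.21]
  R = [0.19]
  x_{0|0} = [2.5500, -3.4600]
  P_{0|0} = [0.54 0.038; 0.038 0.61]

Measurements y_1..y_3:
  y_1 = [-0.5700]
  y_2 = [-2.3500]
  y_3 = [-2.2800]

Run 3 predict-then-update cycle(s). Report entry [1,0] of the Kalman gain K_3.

K[1,0] = 0.1073

step 1: x^-=[1.4428, -3.4600]  P^-=[0.6968 0.2322; 0.2322 0.8200]  H_jac=[0.2462 0.1027]  S=[0.2526]  K=[0.7735; 0.5596]  nu=[0.6057]  x^+=[1.9113, -3.1211]  P^+=[0.5457 0.1229; 0.1229 0.7409]
step 2: x^-=[0.9126, -3.1211]  P^-=[0.7702 0.3590; 0.3590 0.9509]  H_jac=[0.2952 0.0863]  S=[0.2825]  K=[0.9145; 0.6656]  nu=[-1.0637]  x^+=[-0.0601, -3.8291]  P^+=[0.5339 0.1870; 0.1870 0.8258]
step 3: x^-=[-1.2854, -3.8291]  P^-=[0.8082 0.4503; 0.4503 1.0358]  H_jac=[0.2347 -0.0788]  S=[0.2243]  K=[0.6875; 0.1073]  nu=[-0.3853]  x^+=[-1.5503, -3.8704]  P^+=[0.7022 0.4337; 0.4337 1.0332]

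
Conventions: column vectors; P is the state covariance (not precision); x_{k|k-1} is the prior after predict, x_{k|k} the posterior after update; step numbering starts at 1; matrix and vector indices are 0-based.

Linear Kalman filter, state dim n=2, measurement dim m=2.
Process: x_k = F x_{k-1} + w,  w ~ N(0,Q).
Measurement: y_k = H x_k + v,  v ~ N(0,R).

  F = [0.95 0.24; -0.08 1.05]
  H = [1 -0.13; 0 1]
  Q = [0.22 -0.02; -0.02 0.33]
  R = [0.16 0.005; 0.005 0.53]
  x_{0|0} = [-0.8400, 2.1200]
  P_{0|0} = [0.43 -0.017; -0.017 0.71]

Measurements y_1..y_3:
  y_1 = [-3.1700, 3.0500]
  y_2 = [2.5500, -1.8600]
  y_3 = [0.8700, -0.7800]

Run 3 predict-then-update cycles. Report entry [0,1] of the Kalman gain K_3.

K[0,1] = 0.0704

step 1: x^-=[-0.2892, 2.2932]  P^-=[0.6412 0.1096; 0.1096 1.1184]  S=[0.7916 -0.0308; -0.0308 1.6484]  K=[0.7952 0.0813; -0.0188 0.6781]  nu=[-2.5827, 0.7568]  x^+=[-2.2813, 2.8550]  P^+=[0.1338 0.0471; 0.0471 0.3593]
step 2: x^-=[-1.4820, 3.1803]  P^-=[0.3829 0.1064; 0.1064 0.7191]  S=[0.5274 0.0180; 0.0180 1.2491]  K=[0.6972 0.0752; 0.0050 0.5756]  nu=[4.4455, -5.0403]  x^+=[1.2385, 0.3011]  P^+=[0.1176 0.0433; 0.0433 0.3051]
step 3: x^-=[1.2489, 0.2171]  P^-=[0.3634 0.0903; 0.0903 0.6598]  S=[0.5111 0.0096; 0.0096 1.1898]  K=[0.6868 0.0704; -0.0014 0.5546]  nu=[-0.3506, -0.9971]  x^+=[0.9378, -0.3354]  P^+=[0.1155 0.0408; 0.0408 0.2939]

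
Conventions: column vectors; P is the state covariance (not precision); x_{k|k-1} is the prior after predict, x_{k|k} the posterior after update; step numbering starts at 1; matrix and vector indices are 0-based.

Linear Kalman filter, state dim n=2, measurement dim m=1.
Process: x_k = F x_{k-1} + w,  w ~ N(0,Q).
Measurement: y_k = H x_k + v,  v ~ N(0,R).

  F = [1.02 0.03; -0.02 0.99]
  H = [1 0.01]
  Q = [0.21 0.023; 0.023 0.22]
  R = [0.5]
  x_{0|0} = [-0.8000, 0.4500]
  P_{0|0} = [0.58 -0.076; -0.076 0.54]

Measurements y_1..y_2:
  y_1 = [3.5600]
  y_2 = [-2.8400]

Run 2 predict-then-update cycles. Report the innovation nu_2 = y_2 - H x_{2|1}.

step 1: x^-=[-0.8025, 0.4615]  P^-=[0.8093 -0.0495; -0.0495 0.7525]  S=[1.3084]  K=[0.6182; -0.0321]  nu=[4.3579]  x^+=[1.8914, 0.3217]  P^+=[0.3093 -0.0236; -0.0236 0.7511]
step 2: x^-=[1.9389, 0.2807]  P^-=[0.5310 0.0152; 0.0152 0.9573]  S=[1.0314]  K=[0.5150; 0.0240]  nu=[-4.7817]  x^+=[-0.5237, 0.1657]  P^+=[0.2575 0.0025; 0.0025 0.9567]

innov = [-4.7817]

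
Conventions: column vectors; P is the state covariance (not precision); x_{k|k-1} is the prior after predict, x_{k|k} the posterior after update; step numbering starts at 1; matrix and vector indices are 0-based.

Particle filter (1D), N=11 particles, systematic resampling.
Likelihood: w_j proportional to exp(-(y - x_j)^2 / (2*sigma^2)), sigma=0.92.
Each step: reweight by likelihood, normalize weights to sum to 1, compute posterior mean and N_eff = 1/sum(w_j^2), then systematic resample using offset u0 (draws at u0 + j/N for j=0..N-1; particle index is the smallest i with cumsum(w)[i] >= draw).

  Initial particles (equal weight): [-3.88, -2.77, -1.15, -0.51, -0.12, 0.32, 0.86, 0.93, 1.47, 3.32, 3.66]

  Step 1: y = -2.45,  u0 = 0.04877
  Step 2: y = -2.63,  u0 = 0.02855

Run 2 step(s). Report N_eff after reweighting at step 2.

step 1: w=[0.1687, 0.5315, 0.2081, 0.0611, 0.0229, 0.0061, 0.0009, 0.0007, 0.0001, 0.0000, 0.0000]  mean=-2.3968  Neff=2.7886  idx=[0, 0, 1, 1, 1, 1, 1, 1, 2, 2, 3]
step 2: w=[0.0541, 0.0541, 0.1346, 0.1346, 0.1346, 0.1346, 0.1346, 0.1346, 0.0373, 0.0373, 0.0096]  mean=-2.7475  Neff=8.5160  idx=[0, 2, 2, 3, 4, 4, 5, 6, 6, 7, 8]

N_eff = 8.5160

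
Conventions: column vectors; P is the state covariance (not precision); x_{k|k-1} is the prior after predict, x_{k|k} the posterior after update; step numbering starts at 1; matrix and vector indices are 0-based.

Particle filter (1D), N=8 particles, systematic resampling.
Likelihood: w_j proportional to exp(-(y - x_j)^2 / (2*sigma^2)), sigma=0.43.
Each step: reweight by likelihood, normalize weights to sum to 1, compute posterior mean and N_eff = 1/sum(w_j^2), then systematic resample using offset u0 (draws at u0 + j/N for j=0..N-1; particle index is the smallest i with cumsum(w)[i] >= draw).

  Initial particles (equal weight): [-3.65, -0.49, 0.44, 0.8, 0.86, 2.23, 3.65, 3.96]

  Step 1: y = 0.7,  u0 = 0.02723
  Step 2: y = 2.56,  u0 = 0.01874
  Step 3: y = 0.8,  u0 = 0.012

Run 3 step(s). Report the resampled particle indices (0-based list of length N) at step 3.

step 1: w=[0.0000, 0.0079, 0.3015, 0.3523, 0.3377, 0.0006, 0.0000, 0.0000]  mean=0.7025  Neff=3.0384  idx=[2, 2, 2, 3, 3, 3, 4, 4]
step 2: w=[0.0035, 0.0035, 0.0035, 0.1521, 0.1521, 0.1521, 0.2666, 0.2666]  mean=0.8282  Neff=4.7253  idx=[3, 3, 4, 5, 6, 6, 7, 7]
step 3: w=[0.1256, 0.1256, 0.1256, 0.1256, 0.1244, 0.1244, 0.1244, 0.1244]  mean=0.8299  Neff=7.9998  idx=[0, 1, 2, 3, 4, 5, 6, 7]

resampled_idx = [0, 1, 2, 3, 4, 5, 6, 7]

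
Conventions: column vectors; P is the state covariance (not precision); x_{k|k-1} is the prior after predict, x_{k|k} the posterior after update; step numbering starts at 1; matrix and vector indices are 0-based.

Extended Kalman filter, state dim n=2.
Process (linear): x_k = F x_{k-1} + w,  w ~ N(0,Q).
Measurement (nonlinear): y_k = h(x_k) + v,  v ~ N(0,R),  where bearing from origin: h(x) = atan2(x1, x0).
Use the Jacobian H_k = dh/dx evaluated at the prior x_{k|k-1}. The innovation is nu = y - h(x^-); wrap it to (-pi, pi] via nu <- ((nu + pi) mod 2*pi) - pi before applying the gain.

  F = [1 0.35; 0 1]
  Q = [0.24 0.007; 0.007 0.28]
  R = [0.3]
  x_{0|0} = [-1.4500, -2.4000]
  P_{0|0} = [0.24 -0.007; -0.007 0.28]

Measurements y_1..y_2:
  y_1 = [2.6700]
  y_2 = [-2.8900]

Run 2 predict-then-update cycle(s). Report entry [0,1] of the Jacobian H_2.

H_jac[0,1] = -0.2178

step 1: x^-=[-2.2900, -2.4000]  P^-=[0.5094 0.0980; 0.0980 0.5600]  H_jac=[0.2181 -0.2081]  S=[0.3396]  K=[0.2671; -0.2802]  nu=[-1.2804]  x^+=[-2.6320, -2.0412]  P^+=[0.4852 0.1234; 0.1234 0.5333]
step 2: x^-=[-3.3464, -2.0412]  P^-=[0.8769 0.3171; 0.3171 0.8133]  H_jac=[0.1328 -0.2178]  S=[0.3357]  K=[0.1413; -0.4022]  nu=[-0.2961]  x^+=[-3.3883, -1.9221]  P^+=[0.8702 0.3362; 0.3362 0.7590]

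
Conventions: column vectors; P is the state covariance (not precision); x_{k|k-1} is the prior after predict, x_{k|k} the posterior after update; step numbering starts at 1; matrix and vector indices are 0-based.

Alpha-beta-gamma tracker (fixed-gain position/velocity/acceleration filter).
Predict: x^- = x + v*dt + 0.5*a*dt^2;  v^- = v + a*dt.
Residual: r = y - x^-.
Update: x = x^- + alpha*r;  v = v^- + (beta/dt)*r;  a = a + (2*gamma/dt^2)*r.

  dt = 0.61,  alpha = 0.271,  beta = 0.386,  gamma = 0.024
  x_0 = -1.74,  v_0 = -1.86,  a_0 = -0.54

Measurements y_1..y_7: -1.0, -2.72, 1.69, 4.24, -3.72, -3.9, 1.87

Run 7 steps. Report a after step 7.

a_post = -0.4755

step 1: x_pred=-2.9751  r=1.9751  x^+=-2.4398  v^+=-0.9396  a^+=-0.2852
step 2: x_pred=-3.0660  r=0.3460  x^+=-2.9723  v^+=-0.8946  a^+=-0.2406
step 3: x_pred=-3.5627  r=5.2527  x^+=-2.1392  v^+=2.2825  a^+=0.4370
step 4: x_pred=-0.6656  r=4.9056  x^+=0.6638  v^+=5.6533  a^+=1.0698
step 5: x_pred=4.3113  r=-8.0313  x^+=2.1349  v^+=1.2237  a^+=0.0338
step 6: x_pred=2.8876  r=-6.7876  x^+=1.0482  v^+=-3.0508  a^+=-0.8418
step 7: x_pred=-0.9694  r=2.8394  x^+=-0.1999  v^+=-1.7675  a^+=-0.4755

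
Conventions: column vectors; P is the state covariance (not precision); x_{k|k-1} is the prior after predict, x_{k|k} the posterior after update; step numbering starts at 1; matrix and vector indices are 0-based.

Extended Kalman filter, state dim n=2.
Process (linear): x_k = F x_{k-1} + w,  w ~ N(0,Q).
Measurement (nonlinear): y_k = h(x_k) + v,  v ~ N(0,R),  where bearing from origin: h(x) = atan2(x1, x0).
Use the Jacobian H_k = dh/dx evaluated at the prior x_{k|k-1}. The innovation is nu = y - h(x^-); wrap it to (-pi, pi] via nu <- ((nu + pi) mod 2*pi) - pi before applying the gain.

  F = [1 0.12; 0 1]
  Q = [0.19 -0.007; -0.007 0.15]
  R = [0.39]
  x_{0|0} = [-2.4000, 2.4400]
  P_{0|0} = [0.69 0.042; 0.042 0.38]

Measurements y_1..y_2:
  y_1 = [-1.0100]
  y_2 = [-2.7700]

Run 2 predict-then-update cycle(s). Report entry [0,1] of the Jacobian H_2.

H_jac[0,1] = -0.2409

step 1: x^-=[-2.1072, 2.4400]  P^-=[0.8956 0.0806; 0.0806 0.5300]  H_jac=[-0.2348 -0.2027]  S=[0.4688]  K=[-0.4833; -0.2696]  nu=[2.9900]  x^+=[-3.5523, 1.6340]  P^+=[0.7860 0.0195; 0.0195 0.4959]
step 2: x^-=[-3.3562, 1.6340]  P^-=[0.9879 0.0720; 0.0720 0.6459]  H_jac=[-0.1173 -0.2409]  S=[0.4451]  K=[-0.2992; -0.3685]  nu=[0.8247]  x^+=[-3.6030, 1.3301]  P^+=[0.9480 0.0230; 0.0230 0.5855]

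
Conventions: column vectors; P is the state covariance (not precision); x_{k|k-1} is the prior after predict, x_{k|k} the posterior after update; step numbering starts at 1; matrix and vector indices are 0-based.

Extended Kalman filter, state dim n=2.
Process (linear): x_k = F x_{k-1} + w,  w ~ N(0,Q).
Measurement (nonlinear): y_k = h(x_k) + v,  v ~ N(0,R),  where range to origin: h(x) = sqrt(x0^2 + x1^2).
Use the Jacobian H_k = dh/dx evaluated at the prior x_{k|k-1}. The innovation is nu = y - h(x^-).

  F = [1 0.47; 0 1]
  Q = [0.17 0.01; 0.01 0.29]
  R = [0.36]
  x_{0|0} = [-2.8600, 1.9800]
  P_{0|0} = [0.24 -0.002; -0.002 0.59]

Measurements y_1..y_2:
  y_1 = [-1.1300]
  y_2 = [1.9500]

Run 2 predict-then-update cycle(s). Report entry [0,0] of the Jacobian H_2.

step 1: x^-=[-1.9294, 1.9800]  P^-=[0.5385 0.2853; 0.2853 0.8800]  H_jac=[-0.6979 0.7162]  S=[0.7884]  K=[-0.2175; 0.5468]  nu=[-3.8946]  x^+=[-1.0825, -0.1497]  P^+=[0.5012 0.3791; 0.3791 0.6442]
step 2: x^-=[-1.1529, -0.1497]  P^-=[1.1698 0.6918; 0.6918 0.9342]  H_jac=[-0.9917 -0.1288]  S=[1.7026]  K=[-0.7337; -0.4736]  nu=[0.7875]  x^+=[-1.7306, -0.5227]  P^+=[0.2533 0.1002; 0.1002 0.5523]

H_jac[0,0] = -0.9917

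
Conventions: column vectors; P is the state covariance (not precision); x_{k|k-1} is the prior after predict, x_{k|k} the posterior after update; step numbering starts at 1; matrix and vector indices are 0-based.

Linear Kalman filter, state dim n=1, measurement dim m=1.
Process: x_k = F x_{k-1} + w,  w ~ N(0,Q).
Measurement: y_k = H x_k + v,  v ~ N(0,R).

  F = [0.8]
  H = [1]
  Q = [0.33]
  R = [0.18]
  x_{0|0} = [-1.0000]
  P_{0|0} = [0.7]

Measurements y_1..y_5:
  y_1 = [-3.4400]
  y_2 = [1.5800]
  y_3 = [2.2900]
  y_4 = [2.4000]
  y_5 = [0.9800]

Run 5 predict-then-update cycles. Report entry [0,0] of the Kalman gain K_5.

K[0,0] = 0.6949

step 1: x^-=[-0.8000]  P^-=[0.7780]  S=[0.9580]  K=[0.8121]  nu=[-2.6400]  x^+=[-2.9440]  P^+=[0.1462]
step 2: x^-=[-2.3552]  P^-=[0.4236]  S=[0.6036]  K=[0.7018]  nu=[3.9352]  x^+=[0.4064]  P^+=[0.1263]
step 3: x^-=[0.3251]  P^-=[0.4108]  S=[0.5908]  K=[0.6954]  nu=[1.9649]  x^+=[1.6914]  P^+=[0.1252]
step 4: x^-=[1.3531]  P^-=[0.4101]  S=[0.5901]  K=[0.6950]  nu=[1.0469]  x^+=[2.0807]  P^+=[0.1251]
step 5: x^-=[1.6645]  P^-=[0.4101]  S=[0.5901]  K=[0.6949]  nu=[-0.6845]  x^+=[1.1888]  P^+=[0.1251]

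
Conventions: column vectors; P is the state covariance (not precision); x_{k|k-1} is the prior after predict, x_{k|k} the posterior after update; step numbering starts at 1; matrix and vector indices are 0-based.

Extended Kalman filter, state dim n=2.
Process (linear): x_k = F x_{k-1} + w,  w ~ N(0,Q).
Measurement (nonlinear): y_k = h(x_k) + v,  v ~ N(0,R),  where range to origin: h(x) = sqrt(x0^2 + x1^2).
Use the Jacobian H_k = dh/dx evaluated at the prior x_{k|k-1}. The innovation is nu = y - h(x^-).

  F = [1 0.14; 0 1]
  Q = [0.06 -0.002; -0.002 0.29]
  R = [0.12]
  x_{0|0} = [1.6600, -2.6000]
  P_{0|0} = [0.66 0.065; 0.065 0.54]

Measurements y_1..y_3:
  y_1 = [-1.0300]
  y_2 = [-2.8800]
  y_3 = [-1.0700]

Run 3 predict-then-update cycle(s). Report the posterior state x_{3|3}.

x_post = [0.0094, -0.0306]

step 1: x^-=[1.2960, -2.6000]  P^-=[0.7488 0.1386; 0.1386 0.8300]  H_jac=[0.4461 -0.8950]  S=[0.8232]  K=[0.2551; -0.8273]  nu=[-3.9351]  x^+=[0.2921, 0.6555]  P^+=[0.6952 0.3123; 0.3123 0.2666]
step 2: x^-=[0.3839, 0.6555]  P^-=[0.8479 0.3477; 0.3477 0.5566]  H_jac=[0.5054 0.8629]  S=[1.0542]  K=[0.6910; 0.6223]  nu=[-3.6396]  x^+=[-2.1312, -1.6093]  P^+=[0.3445 -0.1057; -0.1057 0.1484]
step 3: x^-=[-2.3565, -1.6093]  P^-=[0.3778 -0.0869; -0.0869 0.4384]  H_jac=[-0.8258 -0.5640]  S=[0.4362]  K=[-0.6030; -0.4024]  nu=[-3.9236]  x^+=[0.0094, -0.0306]  P^+=[0.2192 -0.1927; -0.1927 0.3678]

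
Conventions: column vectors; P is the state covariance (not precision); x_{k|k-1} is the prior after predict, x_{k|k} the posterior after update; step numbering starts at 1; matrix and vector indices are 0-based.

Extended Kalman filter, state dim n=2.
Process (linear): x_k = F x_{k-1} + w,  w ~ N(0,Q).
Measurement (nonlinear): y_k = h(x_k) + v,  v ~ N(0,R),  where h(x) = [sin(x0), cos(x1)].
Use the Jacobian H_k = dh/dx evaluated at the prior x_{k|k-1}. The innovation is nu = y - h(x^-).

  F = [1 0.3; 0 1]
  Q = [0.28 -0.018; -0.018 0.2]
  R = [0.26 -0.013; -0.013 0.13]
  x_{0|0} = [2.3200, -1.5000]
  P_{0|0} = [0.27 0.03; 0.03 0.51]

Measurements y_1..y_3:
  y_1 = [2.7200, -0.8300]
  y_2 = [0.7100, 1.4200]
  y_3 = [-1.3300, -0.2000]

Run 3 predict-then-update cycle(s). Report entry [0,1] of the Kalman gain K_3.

K[0,1] = 0.0498

step 1: x^-=[1.8700, -1.5000]  P^-=[0.6139 0.1650; 0.1650 0.7100]  H_jac=[-0.2948 0.0000; 0.0000 0.9975]  S=[0.3133 -0.0615; -0.0615 0.8364]  K=[-0.5468 0.1566; 0.0112 0.8475]  nu=[1.7644, -0.9007]  x^+=[0.7643, -2.2437]  P^+=[0.4892 0.0275; 0.0275 0.1103]
step 2: x^-=[0.0911, -2.2437]  P^-=[0.7956 0.0426; 0.0426 0.3103]  H_jac=[0.9958 0.0000; 0.0000 0.7820]  S=[1.0490 0.0202; 0.0202 0.3198]  K=[0.7542 0.0566; 0.0259 0.7572]  nu=[0.6190, 2.0433]  x^+=[0.6736, -0.6804]  P^+=[0.1962 -0.0031; -0.0031 0.1255]
step 3: x^-=[0.4695, -0.6804]  P^-=[0.4856 0.0165; 0.0165 0.3255]  H_jac=[0.8918 0.0000; 0.0000 0.6291]  S=[0.6462 -0.0037; -0.0037 0.2588]  K=[0.6704 0.0498; 0.0274 0.7915]  nu=[-1.7825, -0.9773]  x^+=[-0.7742, -1.5027]  P^+=[0.1947 -0.0036; -0.0036 0.1630]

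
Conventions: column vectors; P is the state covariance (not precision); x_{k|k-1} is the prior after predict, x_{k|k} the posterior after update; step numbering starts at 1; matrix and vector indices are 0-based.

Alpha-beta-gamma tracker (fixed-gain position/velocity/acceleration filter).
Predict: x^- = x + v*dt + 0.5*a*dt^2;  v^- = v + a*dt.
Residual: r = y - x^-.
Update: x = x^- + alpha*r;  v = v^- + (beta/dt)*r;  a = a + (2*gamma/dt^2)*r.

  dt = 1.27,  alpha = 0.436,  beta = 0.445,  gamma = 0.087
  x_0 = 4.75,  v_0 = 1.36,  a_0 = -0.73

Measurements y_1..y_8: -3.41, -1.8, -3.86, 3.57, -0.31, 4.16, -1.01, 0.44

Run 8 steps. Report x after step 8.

x_post = 6.1028

step 1: x_pred=5.8885  r=-9.2985  x^+=1.8343  v^+=-2.8252  a^+=-1.7331
step 2: x_pred=-3.1514  r=1.3514  x^+=-2.5622  v^+=-4.5528  a^+=-1.5873
step 3: x_pred=-9.6243  r=5.7643  x^+=-7.1111  v^+=-4.5489  a^+=-0.9655
step 4: x_pred=-13.6668  r=17.2368  x^+=-6.1516  v^+=0.2646  a^+=0.8940
step 5: x_pred=-5.0945  r=4.7845  x^+=-3.0085  v^+=3.0765  a^+=1.4102
step 6: x_pred=2.0359  r=2.1241  x^+=2.9620  v^+=5.6117  a^+=1.6393
step 7: x_pred=11.4109  r=-12.4209  x^+=5.9954  v^+=3.3414  a^+=0.2994
step 8: x_pred=10.4805  r=-10.0405  x^+=6.1028  v^+=0.2035  a^+=-0.7838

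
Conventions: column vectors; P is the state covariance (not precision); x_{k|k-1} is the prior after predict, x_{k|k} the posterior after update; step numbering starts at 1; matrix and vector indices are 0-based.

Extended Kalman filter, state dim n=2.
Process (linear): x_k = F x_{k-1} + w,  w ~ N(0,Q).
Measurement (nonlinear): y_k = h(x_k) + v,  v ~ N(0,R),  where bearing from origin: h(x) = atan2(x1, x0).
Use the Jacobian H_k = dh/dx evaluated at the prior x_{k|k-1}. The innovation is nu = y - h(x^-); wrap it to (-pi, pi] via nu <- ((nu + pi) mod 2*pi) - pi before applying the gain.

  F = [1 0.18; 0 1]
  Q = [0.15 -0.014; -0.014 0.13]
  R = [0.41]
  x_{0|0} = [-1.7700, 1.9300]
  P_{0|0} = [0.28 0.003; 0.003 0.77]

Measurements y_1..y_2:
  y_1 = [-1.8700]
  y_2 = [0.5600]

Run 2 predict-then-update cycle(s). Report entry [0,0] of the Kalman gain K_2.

step 1: x^-=[-1.4226, 1.9300]  P^-=[0.4560 0.1276; 0.1276 0.9000]  H_jac=[-0.3357 -0.2475]  S=[0.5377]  K=[-0.3434; -0.4939]  nu=[2.2072]  x^+=[-2.1807, 0.8400]  P^+=[0.3926 0.0364; 0.0364 0.7689]
step 2: x^-=[-2.0295, 0.8400]  P^-=[0.5806 0.1608; 0.1608 0.8989]  H_jac=[-0.1741 -0.4207]  S=[0.6102]  K=[-0.2765; -0.6655]  nu=[-2.1892]  x^+=[-1.4241, 2.2969]  P^+=[0.5340 0.0485; 0.0485 0.6286]

K[0,0] = -0.2765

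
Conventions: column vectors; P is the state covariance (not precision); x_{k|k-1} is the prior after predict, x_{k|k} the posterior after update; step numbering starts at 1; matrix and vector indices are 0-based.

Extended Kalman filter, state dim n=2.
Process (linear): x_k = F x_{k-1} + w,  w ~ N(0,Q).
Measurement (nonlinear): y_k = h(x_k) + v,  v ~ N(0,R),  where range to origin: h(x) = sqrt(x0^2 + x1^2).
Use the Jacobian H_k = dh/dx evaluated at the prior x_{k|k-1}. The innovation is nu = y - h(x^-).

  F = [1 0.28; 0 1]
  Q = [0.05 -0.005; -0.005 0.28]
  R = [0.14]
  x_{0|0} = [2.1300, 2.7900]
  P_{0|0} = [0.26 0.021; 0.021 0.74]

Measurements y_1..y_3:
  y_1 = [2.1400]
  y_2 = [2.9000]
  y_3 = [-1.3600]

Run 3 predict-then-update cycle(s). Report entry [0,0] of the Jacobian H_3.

step 1: x^-=[2.9112, 2.7900]  P^-=[0.3798 0.2232; 0.2232 1.0200]  H_jac=[0.7220 0.6919]  S=[1.0493]  K=[0.4085; 0.8262]  nu=[-1.8923]  x^+=[2.1382, 1.2266]  P^+=[0.2047 -0.1309; -0.1309 0.3038]
step 2: x^-=[2.4817, 1.2266]  P^-=[0.2052 -0.0509; -0.0509 0.5838]  H_jac=[0.8965 0.4431]  S=[0.3791]  K=[0.4257; 0.5620]  nu=[0.1317]  x^+=[2.5378, 1.3007]  P^+=[0.1365 -0.1416; -0.1416 0.4640]
step 3: x^-=[2.9019, 1.3007]  P^-=[0.1436 -0.0167; -0.0167 0.7440]  H_jac=[0.9125 0.4090]  S=[0.3716]  K=[0.3342; 0.7781]  nu=[-4.5401]  x^+=[1.3845, -2.2318]  P^+=[0.1021 -0.1133; -0.1133 0.5191]

H_jac[0,0] = 0.9125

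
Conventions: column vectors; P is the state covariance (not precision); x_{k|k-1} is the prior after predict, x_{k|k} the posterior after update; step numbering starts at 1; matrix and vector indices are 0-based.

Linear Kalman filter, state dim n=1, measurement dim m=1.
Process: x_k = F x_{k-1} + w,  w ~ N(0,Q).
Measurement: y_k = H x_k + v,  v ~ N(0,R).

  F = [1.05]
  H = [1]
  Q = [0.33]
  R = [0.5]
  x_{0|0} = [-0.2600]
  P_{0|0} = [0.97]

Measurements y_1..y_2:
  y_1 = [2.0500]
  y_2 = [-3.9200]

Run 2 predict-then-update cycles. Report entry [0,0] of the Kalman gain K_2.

step 1: x^-=[-0.2730]  P^-=[1.3994]  S=[1.8994]  K=[0.7368]  nu=[2.3230]  x^+=[1.4385]  P^+=[0.3684]
step 2: x^-=[1.5104]  P^-=[0.7361]  S=[1.2361]  K=[0.5955]  nu=[-5.4304]  x^+=[-1.7235]  P^+=[0.2978]

K[0,0] = 0.5955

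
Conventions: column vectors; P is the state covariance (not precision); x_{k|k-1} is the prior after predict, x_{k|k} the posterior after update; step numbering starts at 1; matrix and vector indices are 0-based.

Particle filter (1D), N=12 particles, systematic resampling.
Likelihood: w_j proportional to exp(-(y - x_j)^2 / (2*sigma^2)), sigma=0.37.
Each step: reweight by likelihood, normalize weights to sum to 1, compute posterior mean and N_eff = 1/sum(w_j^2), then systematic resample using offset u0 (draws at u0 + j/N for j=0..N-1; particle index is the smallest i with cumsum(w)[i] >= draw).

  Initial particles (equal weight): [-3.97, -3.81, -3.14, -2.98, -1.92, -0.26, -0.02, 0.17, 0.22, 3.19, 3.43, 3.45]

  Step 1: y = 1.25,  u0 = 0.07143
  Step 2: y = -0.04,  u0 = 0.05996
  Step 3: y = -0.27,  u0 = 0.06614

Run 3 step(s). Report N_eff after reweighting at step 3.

N_eff = 11.4524

step 1: w=[0.0000, 0.0000, 0.0000, 0.0000, 0.0000, 0.0064, 0.0730, 0.3727, 0.5479, 0.0000, 0.0000, 0.0000]  mean=0.1809  Neff=2.2498  idx=[6, 7, 7, 7, 7, 8, 8, 8, 8, 8, 8, 8]
step 2: w=[0.1011, 0.0862, 0.0862, 0.0862, 0.0862, 0.0791, 0.0791, 0.0791, 0.0791, 0.0791, 0.0791, 0.0791]  mean=0.1785  Neff=11.9321  idx=[0, 1, 2, 3, 4, 5, 6, 7, 8, 9, 10, 11]
step 3: w=[0.1401, 0.0868, 0.0868, 0.0868, 0.0868, 0.0732, 0.0732, 0.0732, 0.0732, 0.0732, 0.0732, 0.0732]  mean=0.1690  Neff=11.4524  idx=[0, 1, 2, 3, 3, 4, 6, 7, 8, 9, 10, 11]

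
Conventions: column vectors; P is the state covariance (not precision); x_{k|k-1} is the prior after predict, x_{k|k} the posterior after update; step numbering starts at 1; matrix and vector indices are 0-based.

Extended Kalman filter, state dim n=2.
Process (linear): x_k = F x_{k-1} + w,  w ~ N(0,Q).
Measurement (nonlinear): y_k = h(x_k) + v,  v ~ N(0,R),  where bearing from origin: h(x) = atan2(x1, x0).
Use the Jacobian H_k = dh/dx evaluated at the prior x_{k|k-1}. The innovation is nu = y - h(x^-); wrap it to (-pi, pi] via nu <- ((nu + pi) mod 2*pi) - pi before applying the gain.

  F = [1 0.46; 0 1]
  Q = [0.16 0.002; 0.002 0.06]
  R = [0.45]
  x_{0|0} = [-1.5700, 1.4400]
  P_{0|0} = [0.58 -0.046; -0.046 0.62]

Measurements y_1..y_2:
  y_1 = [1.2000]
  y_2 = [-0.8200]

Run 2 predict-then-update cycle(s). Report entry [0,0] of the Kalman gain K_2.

K[0,0] = -0.6055

step 1: x^-=[-0.9076, 1.4400]  P^-=[0.8289 0.2412; 0.2412 0.6800]  H_jac=[-0.4970 -0.3133]  S=[0.7966]  K=[-0.6120; -0.4179]  nu=[-0.9332]  x^+=[-0.3365, 1.8300]  P^+=[0.5305 0.0375; 0.0375 0.5409]
step 2: x^-=[0.5053, 1.8300]  P^-=[0.8394 0.2883; 0.2883 0.6009]  H_jac=[-0.5077 0.1402]  S=[0.6372]  K=[-0.6055; -0.0975]  nu=[-2.1214]  x^+=[1.7898, 2.0368]  P^+=[0.6058 0.2507; 0.2507 0.5948]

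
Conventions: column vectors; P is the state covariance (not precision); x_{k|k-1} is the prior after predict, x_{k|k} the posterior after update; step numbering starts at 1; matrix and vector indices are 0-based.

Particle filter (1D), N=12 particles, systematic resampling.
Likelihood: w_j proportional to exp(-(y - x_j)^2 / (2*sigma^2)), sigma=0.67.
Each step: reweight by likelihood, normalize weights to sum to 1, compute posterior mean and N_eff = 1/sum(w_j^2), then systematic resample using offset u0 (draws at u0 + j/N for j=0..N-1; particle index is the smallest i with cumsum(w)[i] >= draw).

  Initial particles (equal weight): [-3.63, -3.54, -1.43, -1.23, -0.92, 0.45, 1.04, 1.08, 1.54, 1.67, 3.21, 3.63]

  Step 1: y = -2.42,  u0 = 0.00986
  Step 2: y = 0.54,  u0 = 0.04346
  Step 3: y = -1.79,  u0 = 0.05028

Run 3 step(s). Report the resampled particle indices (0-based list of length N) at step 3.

step 1: w=[0.1835, 0.2318, 0.3146, 0.1936, 0.0765, 0.0001, 0.0000, 0.0000, 0.0000, 0.0000, 0.0000, 0.0000]  mean=-2.2448  Neff=4.3540  idx=[0, 0, 0, 1, 1, 2, 2, 2, 2, 3, 3, 4]
step 2: w=[0.0000, 0.0000, 0.0000, 0.0000, 0.0000, 0.0640, 0.0640, 0.0640, 0.0640, 0.1473, 0.1473, 0.4493]  mean=-1.1419  Neff=3.8216  idx=[5, 6, 8, 9, 9, 10, 10, 11, 11, 11, 11, 11]
step 3: w=[0.1144, 0.1144, 0.1144, 0.0932, 0.0932, 0.0932, 0.0932, 0.0569, 0.0569, 0.0569, 0.0569, 0.0569]  mean=-1.2105  Neff=11.0975  idx=[0, 1, 1, 2, 3, 4, 5, 6, 7, 8, 9, 11]

resampled_idx = [0, 1, 1, 2, 3, 4, 5, 6, 7, 8, 9, 11]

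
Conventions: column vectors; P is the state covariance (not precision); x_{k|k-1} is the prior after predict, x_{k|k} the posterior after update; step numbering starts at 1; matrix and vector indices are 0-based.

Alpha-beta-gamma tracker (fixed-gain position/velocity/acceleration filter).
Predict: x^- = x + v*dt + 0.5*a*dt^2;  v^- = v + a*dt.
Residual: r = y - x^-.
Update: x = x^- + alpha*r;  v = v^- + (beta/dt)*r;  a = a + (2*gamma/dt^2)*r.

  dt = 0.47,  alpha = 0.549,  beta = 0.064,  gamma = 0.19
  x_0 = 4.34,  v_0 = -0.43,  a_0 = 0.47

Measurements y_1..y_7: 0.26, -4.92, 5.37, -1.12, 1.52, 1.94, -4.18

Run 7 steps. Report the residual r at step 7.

resid = -11.1594

step 1: x_pred=4.1898  r=-3.9298  x^+=2.0323  v^+=-0.7442  a^+=-6.2902
step 2: x_pred=0.9878  r=-5.9078  x^+=-2.2556  v^+=-4.5051  a^+=-16.4530
step 3: x_pred=-6.1902  r=11.5602  x^+=0.1563  v^+=-10.6638  a^+=3.4333
step 4: x_pred=-4.4765  r=3.3565  x^+=-2.6338  v^+=-8.5932  a^+=9.2072
step 5: x_pred=-5.6556  r=7.1756  x^+=-1.7162  v^+=-3.2887  a^+=21.5509
step 6: x_pred=-0.8816  r=2.8216  x^+=0.6675  v^+=7.2244  a^+=26.4047
step 7: x_pred=6.9794  r=-11.1594  x^+=0.8529  v^+=18.1151  a^+=7.2080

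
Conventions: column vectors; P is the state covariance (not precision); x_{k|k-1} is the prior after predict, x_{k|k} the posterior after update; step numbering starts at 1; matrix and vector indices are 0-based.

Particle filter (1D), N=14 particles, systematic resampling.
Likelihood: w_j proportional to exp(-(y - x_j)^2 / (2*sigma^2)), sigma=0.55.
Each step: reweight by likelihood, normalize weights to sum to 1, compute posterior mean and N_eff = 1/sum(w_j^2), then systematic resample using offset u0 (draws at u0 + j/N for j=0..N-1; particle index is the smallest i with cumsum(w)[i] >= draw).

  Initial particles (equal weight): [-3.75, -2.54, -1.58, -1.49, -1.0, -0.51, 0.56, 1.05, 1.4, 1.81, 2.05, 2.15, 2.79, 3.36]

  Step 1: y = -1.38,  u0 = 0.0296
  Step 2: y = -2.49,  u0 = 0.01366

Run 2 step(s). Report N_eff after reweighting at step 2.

N_eff = 5.9371

step 1: w=[0.0000, 0.0349, 0.3019, 0.3162, 0.2541, 0.0923, 0.0006, 0.0000, 0.0000, 0.0000, 0.0000, 0.0000, 0.0000, 0.0000]  mean=-1.3376  Neff=3.7682  idx=[1, 2, 2, 2, 2, 3, 3, 3, 3, 4, 4, 4, 4, 5]
step 2: w=[0.3454, 0.0882, 0.0882, 0.0882, 0.0882, 0.0664, 0.0664, 0.0664, 0.0664, 0.0088, 0.0088, 0.0088, 0.0088, 0.0005]  mean=-1.8666  Neff=5.9371  idx=[0, 0, 0, 0, 0, 1, 2, 2, 3, 4, 5, 6, 7, 8]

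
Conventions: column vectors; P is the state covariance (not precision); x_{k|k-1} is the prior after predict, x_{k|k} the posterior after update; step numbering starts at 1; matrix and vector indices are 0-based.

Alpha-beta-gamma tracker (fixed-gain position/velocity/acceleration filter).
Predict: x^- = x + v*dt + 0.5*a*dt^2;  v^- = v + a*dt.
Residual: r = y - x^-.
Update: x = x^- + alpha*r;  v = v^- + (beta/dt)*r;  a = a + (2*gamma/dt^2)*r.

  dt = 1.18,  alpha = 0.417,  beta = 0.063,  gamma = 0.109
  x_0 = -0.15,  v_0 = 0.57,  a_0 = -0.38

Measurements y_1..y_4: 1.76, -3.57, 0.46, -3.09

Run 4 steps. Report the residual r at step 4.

step 1: x_pred=0.2580  r=1.5020  x^+=0.8844  v^+=0.2018  a^+=-0.1448
step 2: x_pred=1.0216  r=-4.5916  x^+=-0.8931  v^+=-0.2143  a^+=-0.8637
step 3: x_pred=-1.7473  r=2.2073  x^+=-0.8268  v^+=-1.1156  a^+=-0.5182
step 4: x_pred=-2.5040  r=-0.5860  x^+=-2.7484  v^+=-1.7583  a^+=-0.6099

resid = -0.5860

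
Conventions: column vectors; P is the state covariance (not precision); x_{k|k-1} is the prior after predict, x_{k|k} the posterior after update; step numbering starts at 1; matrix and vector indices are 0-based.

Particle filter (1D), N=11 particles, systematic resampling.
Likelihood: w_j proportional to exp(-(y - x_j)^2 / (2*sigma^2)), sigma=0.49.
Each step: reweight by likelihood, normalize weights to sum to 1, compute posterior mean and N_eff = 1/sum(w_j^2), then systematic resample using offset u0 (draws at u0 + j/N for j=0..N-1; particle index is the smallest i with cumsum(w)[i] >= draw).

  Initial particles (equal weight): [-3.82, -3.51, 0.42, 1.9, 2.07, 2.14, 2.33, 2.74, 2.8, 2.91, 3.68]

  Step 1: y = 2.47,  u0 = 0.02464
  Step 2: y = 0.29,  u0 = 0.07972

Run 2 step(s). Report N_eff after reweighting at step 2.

step 1: w=[0.0000, 0.0000, 0.0000, 0.0949, 0.1338, 0.1489, 0.1793, 0.1605, 0.1489, 0.1248, 0.0089]  mean=2.4461  Neff=6.9056  idx=[3, 4, 4, 5, 6, 6, 7, 7, 8, 8, 9]
step 2: w=[0.5381, 0.1620, 0.1620, 0.0955, 0.0205, 0.0205, 0.0004, 0.0004, 0.0002, 0.0002, 0.0001]  mean=1.9969  Neff=2.8411  idx=[0, 0, 0, 0, 0, 0, 1, 2, 2, 3, 5]

N_eff = 2.8411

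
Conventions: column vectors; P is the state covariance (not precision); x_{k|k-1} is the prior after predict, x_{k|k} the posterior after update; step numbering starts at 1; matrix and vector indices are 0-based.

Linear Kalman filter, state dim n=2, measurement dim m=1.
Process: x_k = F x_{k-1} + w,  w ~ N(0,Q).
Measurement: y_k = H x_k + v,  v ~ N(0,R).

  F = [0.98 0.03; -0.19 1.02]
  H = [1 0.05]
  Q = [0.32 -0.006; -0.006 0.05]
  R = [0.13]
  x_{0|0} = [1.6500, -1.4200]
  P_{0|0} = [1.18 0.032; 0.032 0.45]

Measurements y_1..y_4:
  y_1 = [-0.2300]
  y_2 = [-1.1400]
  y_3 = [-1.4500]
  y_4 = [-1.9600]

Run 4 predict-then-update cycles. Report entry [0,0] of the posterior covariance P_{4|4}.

P_post[0,0] = 0.1009

step 1: x^-=[1.5744, -1.7619]  P^-=[1.4556 -0.1801; -0.1801 0.5484]  S=[1.5689]  K=[0.9220; -0.0973]  nu=[-1.7163]  x^+=[-0.0080, -1.5948]  P^+=[0.1218 -0.0393; -0.0393 0.5335]
step 2: x^-=[-0.0557, -1.6252]  P^-=[0.4352 -0.0514; -0.0514 0.6247]  S=[0.5616]  K=[0.7703; -0.0360]  nu=[-1.0030]  x^+=[-0.8284, -1.5891]  P^+=[0.1019 -0.0359; -0.0359 0.6240]
step 3: x^-=[-0.8595, -1.4635]  P^-=[0.4163 -0.0415; -0.0415 0.7168]  S=[0.5440]  K=[0.7615; -0.0105]  nu=[-0.5174]  x^+=[-1.2535, -1.4581]  P^+=[0.1009 -0.0372; -0.0372 0.7167]
step 4: x^-=[-1.2721, -1.2491]  P^-=[0.4153 -0.0398; -0.0398 0.8137]  S=[0.5434]  K=[0.7607; 0.0016]  nu=[-0.6254]  x^+=[-1.7479, -1.2501]  P^+=[0.1009 -0.0405; -0.0405 0.8137]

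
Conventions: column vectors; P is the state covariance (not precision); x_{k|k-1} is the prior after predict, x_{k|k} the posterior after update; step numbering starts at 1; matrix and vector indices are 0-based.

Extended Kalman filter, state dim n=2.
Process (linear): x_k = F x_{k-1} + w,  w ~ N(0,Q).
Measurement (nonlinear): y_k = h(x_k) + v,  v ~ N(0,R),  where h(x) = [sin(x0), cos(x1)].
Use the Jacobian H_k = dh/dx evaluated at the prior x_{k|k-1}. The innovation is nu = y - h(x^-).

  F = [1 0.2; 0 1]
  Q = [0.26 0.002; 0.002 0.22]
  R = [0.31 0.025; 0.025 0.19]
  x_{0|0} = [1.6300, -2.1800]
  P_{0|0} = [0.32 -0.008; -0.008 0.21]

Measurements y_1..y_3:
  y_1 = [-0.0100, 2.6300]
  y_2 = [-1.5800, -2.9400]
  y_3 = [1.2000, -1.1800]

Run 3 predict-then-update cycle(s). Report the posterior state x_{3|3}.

x_post = [0.8032, 2.5385]

step 1: x^-=[1.1940, -2.1800]  P^-=[0.5852 0.0360; 0.0360 0.4300]  H_jac=[0.3679 0.0000; 0.0000 0.8201]  S=[0.3892 0.0359; 0.0359 0.4792]  K=[0.5513 0.0203; -0.0340 0.7384]  nu=[-0.9398, 3.2022]  x^+=[0.7410, 0.2166]  P^+=[0.4659 0.0215; 0.0215 0.1700]
step 2: x^-=[0.7843, 0.2166]  P^-=[0.7413 0.0575; 0.0575 0.3900]  H_jac=[0.7079 0.0000; 0.0000 -0.2149]  S=[0.6814 0.0162; 0.0162 0.2080]  K=[0.7729 -0.1198; 0.0695 -0.4084]  nu=[-2.2863, -3.9166]  x^+=[-0.5135, 1.6573]  P^+=[0.3342 0.0160; 0.0160 0.3530]
step 3: x^-=[-0.1821, 1.6573]  P^-=[0.6148 0.0886; 0.0886 0.5730]  H_jac=[0.9835 0.0000; 0.0000 -0.9963]  S=[0.9046 -0.0618; -0.0618 0.7587]  K=[0.6641 -0.0622; 0.0452 -0.7487]  nu=[1.3811, -1.0936]  x^+=[0.8032, 2.5385]  P^+=[0.2078 -0.0048; -0.0048 0.1417]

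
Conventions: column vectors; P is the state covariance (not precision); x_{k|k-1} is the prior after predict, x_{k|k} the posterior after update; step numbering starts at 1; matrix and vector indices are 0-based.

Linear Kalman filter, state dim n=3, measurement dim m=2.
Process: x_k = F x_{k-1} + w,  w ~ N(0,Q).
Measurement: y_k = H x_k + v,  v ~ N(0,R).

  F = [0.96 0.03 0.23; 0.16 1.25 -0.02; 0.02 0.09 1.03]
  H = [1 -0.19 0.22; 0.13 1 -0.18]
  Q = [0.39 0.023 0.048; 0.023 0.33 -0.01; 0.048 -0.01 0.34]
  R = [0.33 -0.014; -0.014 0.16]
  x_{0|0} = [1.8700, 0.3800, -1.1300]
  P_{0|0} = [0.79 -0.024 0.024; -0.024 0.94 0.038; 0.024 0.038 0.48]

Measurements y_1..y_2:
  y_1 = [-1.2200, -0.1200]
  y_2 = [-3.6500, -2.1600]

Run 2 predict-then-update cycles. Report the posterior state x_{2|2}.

x_post = [-2.6794, -1.8932, -2.6508]

step 1: x^-=[1.5467, 0.7968, -1.0923]  P^-=[1.1540 0.1598 0.2031; 0.1598 1.8075 0.1402; 0.2031 0.1402 0.8651]  S=[1.6081 -0.0809; -0.0809 1.9966]  K=[0.7349 0.1666; -0.0497 0.9010; 0.2288 0.0148]  nu=[-2.3750, -1.3145]  x^+=[-0.4178, -0.2697, -1.6552]  P^+=[0.2498 -0.0284 -0.0683; -0.0284 0.1753 0.1486; -0.0683 0.1486 0.7810]
step 2: x^-=[-0.7899, -0.3708, -1.7375]  P^-=[0.6320 0.0716 0.1757; 0.0716 0.5923 0.1732; 0.1757 0.1732 1.1947]  S=[1.0768 -0.0044; -0.0044 0.7497]  K=[0.6109 0.1665; 0.0005 0.7608; 0.3766 -0.0232]  nu=[-2.5483, -1.9992]  x^+=[-2.6794, -1.8932, -2.6508]  P^+=[0.2103 -0.0217 -0.0689; -0.0217 0.1583 0.1875; -0.0689 0.1875 1.0415]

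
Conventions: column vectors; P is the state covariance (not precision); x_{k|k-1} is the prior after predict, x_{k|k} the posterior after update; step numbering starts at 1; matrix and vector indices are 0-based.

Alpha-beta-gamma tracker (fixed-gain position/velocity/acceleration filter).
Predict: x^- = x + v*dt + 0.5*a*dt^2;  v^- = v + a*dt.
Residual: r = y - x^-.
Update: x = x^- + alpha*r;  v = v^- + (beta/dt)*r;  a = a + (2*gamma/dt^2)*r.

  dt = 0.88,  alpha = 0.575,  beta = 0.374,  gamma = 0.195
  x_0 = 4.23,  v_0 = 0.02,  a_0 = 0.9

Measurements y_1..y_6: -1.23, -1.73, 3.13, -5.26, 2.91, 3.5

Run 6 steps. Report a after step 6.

a_post = 4.7587

step 1: x_pred=4.5961  r=-5.8261  x^+=1.2461  v^+=-1.6641  a^+=-2.0341
step 2: x_pred=-1.0059  r=-0.7241  x^+=-1.4223  v^+=-3.7618  a^+=-2.3988
step 3: x_pred=-5.6615  r=8.7915  x^+=-0.6064  v^+=-2.1364  a^+=2.0288
step 4: x_pred=-1.7008  r=-3.5592  x^+=-3.7474  v^+=-1.8637  a^+=0.2363
step 5: x_pred=-5.2959  r=8.2059  x^+=-0.5775  v^+=1.8318  a^+=4.3689
step 6: x_pred=2.7261  r=0.7739  x^+=3.1711  v^+=6.0053  a^+=4.7587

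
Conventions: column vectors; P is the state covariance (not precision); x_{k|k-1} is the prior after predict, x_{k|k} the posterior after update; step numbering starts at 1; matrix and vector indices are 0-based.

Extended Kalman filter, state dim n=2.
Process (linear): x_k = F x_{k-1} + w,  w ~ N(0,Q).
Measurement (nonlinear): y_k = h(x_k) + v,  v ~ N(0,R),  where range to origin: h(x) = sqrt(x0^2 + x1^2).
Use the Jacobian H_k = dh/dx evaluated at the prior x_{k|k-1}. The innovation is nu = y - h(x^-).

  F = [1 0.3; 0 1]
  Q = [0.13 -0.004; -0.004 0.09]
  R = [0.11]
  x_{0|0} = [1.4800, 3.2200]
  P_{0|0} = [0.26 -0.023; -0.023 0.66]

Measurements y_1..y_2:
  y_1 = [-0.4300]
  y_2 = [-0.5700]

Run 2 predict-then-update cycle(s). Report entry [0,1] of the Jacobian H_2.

H_jac[0,1] = -0.4797

step 1: x^-=[2.4460, 3.2200]  P^-=[0.4356 0.1710; 0.1710 0.7500]  H_jac=[0.6049 0.7963]  S=[0.9097]  K=[0.4393; 0.7702]  nu=[-4.4737]  x^+=[0.4806, -0.2257]  P^+=[0.2600 -0.1368; -0.1368 0.2103]
step 2: x^-=[0.4128, -0.2257]  P^-=[0.3268 -0.0777; -0.0777 0.3003]  H_jac=[0.8774 -0.4797]  S=[0.4962]  K=[0.6531; -0.4278]  nu=[-1.0405]  x^+=[-0.2668, 0.2194]  P^+=[0.1152 0.0609; 0.0609 0.2095]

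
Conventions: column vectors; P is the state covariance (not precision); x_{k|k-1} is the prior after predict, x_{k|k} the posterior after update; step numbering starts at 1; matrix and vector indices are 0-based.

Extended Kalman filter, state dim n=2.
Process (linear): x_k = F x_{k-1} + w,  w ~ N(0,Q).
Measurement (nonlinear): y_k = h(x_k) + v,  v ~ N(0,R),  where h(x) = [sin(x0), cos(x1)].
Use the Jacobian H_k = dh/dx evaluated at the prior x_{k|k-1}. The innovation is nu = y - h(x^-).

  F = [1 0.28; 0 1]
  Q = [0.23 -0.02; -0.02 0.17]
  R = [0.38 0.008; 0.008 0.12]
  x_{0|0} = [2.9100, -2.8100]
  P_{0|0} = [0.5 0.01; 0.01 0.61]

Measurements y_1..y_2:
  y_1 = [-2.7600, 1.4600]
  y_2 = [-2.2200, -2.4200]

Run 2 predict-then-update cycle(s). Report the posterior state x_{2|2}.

step 1: x^-=[2.1232, -2.8100]  P^-=[0.7834 0.1608; 0.1608 0.7800]  H_jac=[-0.5247 0.0000; 0.0000 0.3255]  S=[0.5957 -0.0195; -0.0195 0.2027]  K=[-0.6838 0.1926; -0.1010 1.2432]  nu=[-3.6113, 2.4055]  x^+=[5.0559, 0.5454]  P^+=[0.4922 0.0542; 0.0542 0.4558]
step 2: x^-=[5.2086, 0.5454]  P^-=[0.7883 0.1618; 0.1618 0.6258]  H_jac=[0.4761 0.0000; 0.0000 -0.5188]  S=[0.5587 -0.0320; -0.0320 0.2884]  K=[0.6593 -0.2180; 0.0740 -1.1174]  nu=[-1.3406, -3.2749]  x^+=[5.0386, 4.1057]  P^+=[0.5226 0.0403; 0.0403 0.2573]

x_post = [5.0386, 4.1057]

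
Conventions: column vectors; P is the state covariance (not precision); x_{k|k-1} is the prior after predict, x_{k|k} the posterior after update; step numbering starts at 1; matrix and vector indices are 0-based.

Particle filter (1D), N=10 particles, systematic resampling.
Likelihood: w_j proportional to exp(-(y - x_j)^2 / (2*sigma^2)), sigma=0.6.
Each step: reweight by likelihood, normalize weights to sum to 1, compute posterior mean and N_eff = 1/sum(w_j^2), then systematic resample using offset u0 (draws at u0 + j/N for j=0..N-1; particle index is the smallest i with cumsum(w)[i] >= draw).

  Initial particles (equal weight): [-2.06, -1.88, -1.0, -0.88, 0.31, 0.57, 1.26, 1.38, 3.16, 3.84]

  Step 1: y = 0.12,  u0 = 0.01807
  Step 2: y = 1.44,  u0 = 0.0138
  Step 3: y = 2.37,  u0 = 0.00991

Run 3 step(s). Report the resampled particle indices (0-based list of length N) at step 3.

resampled_idx = [2, 7, 7, 7, 8, 8, 8, 9, 9, 9]

step 1: w=[0.0006, 0.0016, 0.0727, 0.1034, 0.3946, 0.3132, 0.0682, 0.0457, 0.0000, 0.0000]  mean=0.2821  Neff=3.6166  idx=[2, 3, 4, 4, 4, 4, 5, 5, 5, 6]
step 2: w=[0.0001, 0.0002, 0.0632, 0.0632, 0.0632, 0.0632, 0.1302, 0.1302, 0.1302, 0.3561]  mean=0.7495  Neff=5.1628  idx=[2, 3, 5, 6, 7, 8, 8, 9, 9, 9]
step 3: w=[0.0046, 0.0046, 0.0046, 0.0187, 0.0187, 0.0187, 0.0187, 0.3038, 0.3038, 0.3038]  mean=1.1952  Neff=3.5930  idx=[2, 7, 7, 7, 8, 8, 8, 9, 9, 9]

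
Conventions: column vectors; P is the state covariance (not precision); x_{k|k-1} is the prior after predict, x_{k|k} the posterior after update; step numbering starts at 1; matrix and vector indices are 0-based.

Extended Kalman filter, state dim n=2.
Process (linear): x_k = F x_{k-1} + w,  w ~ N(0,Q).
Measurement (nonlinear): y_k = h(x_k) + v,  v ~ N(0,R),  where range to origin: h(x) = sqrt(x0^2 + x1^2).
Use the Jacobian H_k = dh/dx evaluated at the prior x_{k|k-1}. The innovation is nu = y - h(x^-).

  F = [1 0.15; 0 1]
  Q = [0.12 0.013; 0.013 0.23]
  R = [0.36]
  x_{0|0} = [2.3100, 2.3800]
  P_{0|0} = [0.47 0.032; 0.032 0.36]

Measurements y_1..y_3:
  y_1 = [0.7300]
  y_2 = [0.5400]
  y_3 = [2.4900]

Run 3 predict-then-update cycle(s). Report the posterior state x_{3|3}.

step 1: x^-=[2.6670, 2.3800]  P^-=[0.6077 0.0990; 0.0990 0.5900]  H_jac=[0.7461 0.6658]  S=[1.0582]  K=[0.4908; 0.4410]  nu=[-2.8445]  x^+=[1.2710, 1.1255]  P^+=[0.3528 -0.1300; -0.1300 0.3842]
step 2: x^-=[1.4398, 1.1255]  P^-=[0.4425 -0.0594; -0.0594 0.6142]  H_jac=[0.7879 0.6159]  S=[0.8099]  K=[0.3852; 0.4092]  nu=[-1.2875]  x^+=[0.9438, 0.5986]  P^+=[0.3223 -0.1871; -0.1871 0.4785]
step 3: x^-=[1.0336, 0.5986]  P^-=[0.3969 -0.1023; -0.1023 0.7085]  H_jac=[0.8654 0.5012]  S=[0.7464]  K=[0.3914; 0.3571]  nu=[1.2955]  x^+=[1.5408, 1.0613]  P^+=[0.2825 -0.2067; -0.2067 0.6134]

x_post = [1.5408, 1.0613]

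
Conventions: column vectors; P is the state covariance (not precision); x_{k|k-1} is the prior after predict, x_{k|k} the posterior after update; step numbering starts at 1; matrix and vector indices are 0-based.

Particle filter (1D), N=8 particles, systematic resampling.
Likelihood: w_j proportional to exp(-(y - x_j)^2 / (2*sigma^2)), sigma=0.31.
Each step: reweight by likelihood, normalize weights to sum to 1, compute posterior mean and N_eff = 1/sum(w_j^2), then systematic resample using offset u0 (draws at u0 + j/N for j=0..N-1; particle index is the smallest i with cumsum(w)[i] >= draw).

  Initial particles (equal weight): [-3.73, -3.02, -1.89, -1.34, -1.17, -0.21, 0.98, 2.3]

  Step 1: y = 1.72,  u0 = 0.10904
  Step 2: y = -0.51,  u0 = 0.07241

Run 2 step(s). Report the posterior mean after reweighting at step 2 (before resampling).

post_mean = 0.9800

step 1: w=[0.0000, 0.0000, 0.0000, 0.0000, 0.0000, 0.0000, 0.2500, 0.7500]  mean=1.9701  Neff=1.5999  idx=[6, 6, 7, 7, 7, 7, 7, 7]
step 2: w=[0.5000, 0.5000, 0.0000, 0.0000, 0.0000, 0.0000, 0.0000, 0.0000]  mean=0.9800  Neff=2.0000  idx=[0, 0, 0, 0, 1, 1, 1, 1]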